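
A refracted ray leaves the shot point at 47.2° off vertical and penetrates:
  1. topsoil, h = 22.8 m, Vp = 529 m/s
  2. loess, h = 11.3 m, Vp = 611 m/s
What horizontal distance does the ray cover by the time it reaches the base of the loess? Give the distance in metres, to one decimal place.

42.7 m

Apply Snell's law at each interface; in layer i the horizontal offset is hᵢ·tan θᵢ.
Layer 1: θ = 47.20°; offset = 22.8·tan 47.20° = 24.622 m.
Layer 2: sin θ = 611·sin 47.2°/529 = 0.8475, θ = 57.94°; offset = 11.3·tan 57.94° = 18.040 m.
Σ offsets = 42.661 m.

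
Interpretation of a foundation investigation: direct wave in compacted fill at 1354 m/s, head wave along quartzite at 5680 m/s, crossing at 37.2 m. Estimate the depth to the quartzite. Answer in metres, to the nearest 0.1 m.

h = (x_cross/2)·√((V₂−V₁)/(V₂+V₁)).
(V₂−V₁)/(V₂+V₁) = (5680−1354)/(5680+1354) = 0.6150; √ = 0.7842.
h = (37.2/2)·0.7842 = 14.59 m.

14.6 m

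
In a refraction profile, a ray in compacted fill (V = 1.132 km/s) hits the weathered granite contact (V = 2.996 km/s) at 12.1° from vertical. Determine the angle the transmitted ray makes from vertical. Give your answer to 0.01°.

Snell's law: sin θ₂ = (V₂/V₁)·sin θ₁ = (2.996/1.132)·sin 12.1° = 0.5548.
θ₂ = arcsin 0.5548 = 33.70° from the normal.

33.70°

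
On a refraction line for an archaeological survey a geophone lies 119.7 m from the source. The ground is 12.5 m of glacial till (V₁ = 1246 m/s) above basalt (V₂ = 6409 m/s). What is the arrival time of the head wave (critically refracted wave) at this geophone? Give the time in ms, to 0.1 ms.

t = x/V₂ + 2h·√(V₂²−V₁²)/(V₁V₂).
√(V₂²−V₁²) = √(6409²−1246²) = 6286.7 m/s; delay term = 2·12.5·6286.7/(1246·6409) = 0.01968 s.
t = 119.7/6409 + 0.01968 = 0.03836 s.

38.4 ms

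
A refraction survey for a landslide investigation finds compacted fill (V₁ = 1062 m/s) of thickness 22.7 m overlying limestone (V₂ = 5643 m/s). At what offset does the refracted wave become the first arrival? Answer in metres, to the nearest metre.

55 m

θ_c = arcsin(1062/5643) = 10.85°, so cos θ_c = 0.9821 and tᵢ = 2h cos θ_c/V₁ = 0.0420 s.
At crossover x/V₁ = x/V₂ + tᵢ ⇒ x = tᵢ/(1/V₁ − 1/V₂) = 0.04199/(9.4162e-04 − 1.7721e-04) = 54.93 m.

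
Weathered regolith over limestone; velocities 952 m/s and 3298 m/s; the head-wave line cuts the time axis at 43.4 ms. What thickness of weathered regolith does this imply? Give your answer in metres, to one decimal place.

θ_c = arcsin(952/3298) = 16.78°; cos θ_c = 0.9574.
tᵢ = 2h cos θ_c/V₁ ⇒ h = tᵢ·V₁/(2 cos θ_c) = 0.0434·952/(2·0.9574) = 21.58 m.

21.6 m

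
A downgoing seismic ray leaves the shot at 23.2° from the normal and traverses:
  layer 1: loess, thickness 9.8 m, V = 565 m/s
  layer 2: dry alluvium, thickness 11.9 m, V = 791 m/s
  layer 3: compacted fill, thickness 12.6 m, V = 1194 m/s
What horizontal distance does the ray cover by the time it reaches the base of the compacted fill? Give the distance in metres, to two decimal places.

31.00 m

Apply Snell's law at each interface; in layer i the horizontal offset is hᵢ·tan θᵢ.
Layer 1: θ = 23.20°; offset = 9.8·tan 23.20° = 4.2003 m.
Layer 2: sin θ = 791·sin 23.2°/565 = 0.5515, θ = 33.47°; offset = 11.9·tan 33.47° = 7.8679 m.
Layer 3: sin θ = 1194·sin 23.2°/565 = 0.8325, θ = 56.36°; offset = 12.6·tan 56.36° = 18.9338 m.
Σ offsets = 31.0019 m.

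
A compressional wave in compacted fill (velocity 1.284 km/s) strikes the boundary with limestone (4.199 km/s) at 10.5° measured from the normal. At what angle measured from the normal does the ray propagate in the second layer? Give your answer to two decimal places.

sin θ₁/V₁ = sin θ₂/V₂ ⇒ sin θ₂ = 4.199·sin 10.5°/1.284 = 4.199·0.1822/1.284 = 0.5960.
θ₂ = sin⁻¹(0.5960) = 36.58° (from vertical).

36.58°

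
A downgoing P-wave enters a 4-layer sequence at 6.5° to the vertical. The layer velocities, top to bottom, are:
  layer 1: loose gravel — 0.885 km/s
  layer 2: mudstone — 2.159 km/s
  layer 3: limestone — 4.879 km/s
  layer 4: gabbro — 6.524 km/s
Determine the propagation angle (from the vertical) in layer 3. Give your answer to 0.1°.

38.6°

Ray parameter p = sin 6.5° / 0.885 = 1.2791e-01 s/km.
sin θ_3 = p·V_3 = 1.2791e-01 × 4.879 = 0.6241.
θ_3 = 38.62° from the vertical.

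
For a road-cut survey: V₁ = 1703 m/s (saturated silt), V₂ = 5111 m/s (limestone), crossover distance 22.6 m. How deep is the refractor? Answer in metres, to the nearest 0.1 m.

x_cross = 2h·√((V₂+V₁)/(V₂−V₁)) → h = x_cross / (2·√((V₂+V₁)/(V₂−V₁))).
√((V₂+V₁)/(V₂−V₁)) = √((5111+1703)/(5111−1703)) = 1.4140.
h = 22.6 / (2·1.4140) = 7.99 m.

8.0 m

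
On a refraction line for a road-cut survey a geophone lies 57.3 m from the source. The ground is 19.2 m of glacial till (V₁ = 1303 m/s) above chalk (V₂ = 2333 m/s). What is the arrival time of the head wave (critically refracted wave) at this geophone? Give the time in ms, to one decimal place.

49.0 ms

t = x/V₂ + 2h·√(V₂²−V₁²)/(V₁V₂).
√(V₂²−V₁²) = √(2333²−1303²) = 1935.2 m/s; delay term = 2·19.2·1935.2/(1303·2333) = 0.02445 s.
t = 57.3/2333 + 0.02445 = 0.04901 s.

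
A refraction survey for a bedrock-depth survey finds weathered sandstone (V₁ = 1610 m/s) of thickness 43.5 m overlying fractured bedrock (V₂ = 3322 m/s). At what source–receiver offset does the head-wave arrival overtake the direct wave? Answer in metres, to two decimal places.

x_cross = 2h·√((V₂+V₁)/(V₂−V₁)).
(V₂+V₁)/(V₂−V₁) = (3322+1610)/(3322−1610) = 2.8808; √ = 1.6973.
x_cross = 2·43.5·1.6973 = 147.67 m.

147.67 m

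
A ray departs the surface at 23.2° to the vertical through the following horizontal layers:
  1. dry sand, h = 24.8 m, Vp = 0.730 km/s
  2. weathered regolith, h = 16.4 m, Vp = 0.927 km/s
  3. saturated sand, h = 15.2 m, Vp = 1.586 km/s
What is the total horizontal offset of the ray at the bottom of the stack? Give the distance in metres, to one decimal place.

45.3 m

p = sin θ₁/V₁ = sin 23.2°/0.730 = 5.3965e-01 s/km is conserved through the stack.
Layer 1: θ = 23.20°; offset = 24.8·tan 23.20° = 10.629 m.
Layer 2: sin θ = p·0.927 = 0.5003 → θ = 30.02°; offset = 16.4·tan 30.02° = 9.475 m.
Layer 3: sin θ = p·1.586 = 0.8559 → θ = 58.86°; offset = 15.2·tan 58.86° = 25.155 m.
Σ offsets = 45.259 m.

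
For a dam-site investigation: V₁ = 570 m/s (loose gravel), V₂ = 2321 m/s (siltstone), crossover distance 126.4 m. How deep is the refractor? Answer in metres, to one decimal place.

49.2 m

h = (x_cross/2)·√((V₂−V₁)/(V₂+V₁)).
(V₂−V₁)/(V₂+V₁) = (2321−570)/(2321+570) = 0.6057; √ = 0.7782.
h = (126.4/2)·0.7782 = 49.19 m.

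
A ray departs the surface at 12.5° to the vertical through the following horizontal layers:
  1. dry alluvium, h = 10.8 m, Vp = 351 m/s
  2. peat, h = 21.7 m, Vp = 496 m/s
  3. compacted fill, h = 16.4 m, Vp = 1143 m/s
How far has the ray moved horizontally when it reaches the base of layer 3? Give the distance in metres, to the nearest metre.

Apply Snell's law at each interface; in layer i the horizontal offset is hᵢ·tan θᵢ.
Layer 1: θ = 12.50°; offset = 10.8·tan 12.50° = 2.394 m.
Layer 2: sin θ = 496·sin 12.5°/351 = 0.3059, θ = 17.81°; offset = 21.7·tan 17.81° = 6.971 m.
Layer 3: sin θ = 1143·sin 12.5°/351 = 0.7048, θ = 44.81°; offset = 16.4·tan 44.81° = 16.294 m.
Total horizontal offset = 25.660 m.

26 m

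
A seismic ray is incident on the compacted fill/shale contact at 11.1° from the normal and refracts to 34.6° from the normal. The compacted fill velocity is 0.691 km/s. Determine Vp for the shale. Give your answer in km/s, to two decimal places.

Snell's law: sin 11.1°/V₁ = sin 34.6°/V₂.
V₂ = V₁·sin 34.6°/sin 11.1° = 0.691 × 2.9495 = 2.04 km/s.

2.04 km/s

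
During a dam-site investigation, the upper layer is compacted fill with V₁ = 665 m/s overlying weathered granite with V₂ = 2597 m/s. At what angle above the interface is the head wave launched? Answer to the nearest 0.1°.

75.2°

At critical incidence the refracted ray runs along the interface (θ₂ = 90°), so sin θ_c = V₁/V₂.
θ_c = arcsin(665/2597) = arcsin 0.2561 = 14.84°.
Measured from the interface: 90° − 14.84° = 75.16°.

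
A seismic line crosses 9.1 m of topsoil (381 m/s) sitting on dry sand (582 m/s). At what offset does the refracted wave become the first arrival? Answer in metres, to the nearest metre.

θ_c = arcsin(381/582) = 40.89°, so cos θ_c = 0.7559 and tᵢ = 2h cos θ_c/V₁ = 0.0361 s.
At crossover x/V₁ = x/V₂ + tᵢ ⇒ x = tᵢ/(1/V₁ − 1/V₂) = 0.03611/(2.6247e-03 − 1.7182e-03) = 39.84 m.

40 m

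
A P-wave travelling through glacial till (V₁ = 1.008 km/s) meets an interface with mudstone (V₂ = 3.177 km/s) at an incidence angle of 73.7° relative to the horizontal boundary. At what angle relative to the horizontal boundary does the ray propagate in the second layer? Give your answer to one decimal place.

27.8°

Angle from the normal: 90° − 73.7° = 16.3°.
sin θ₁/V₁ = sin θ₂/V₂ ⇒ sin θ₂ = 3.177·sin 16.3°/1.008 = 3.177·0.2807/1.008 = 0.8846.
θ₂ = arcsin 0.8846 = 62.20° from the normal.
From the interface: 90° − 62.20° = 27.80°.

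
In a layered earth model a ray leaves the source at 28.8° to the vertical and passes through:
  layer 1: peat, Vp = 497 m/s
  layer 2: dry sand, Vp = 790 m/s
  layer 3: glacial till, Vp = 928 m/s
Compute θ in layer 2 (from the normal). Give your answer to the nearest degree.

Snell's law across each interface conserves sin θ / V, so sin θ_2 = V_2·sin θ₁/V₁.
sin θ_2 = 790 × sin 28.8° / 497 = 0.7658.
θ_2 = arcsin 0.7658 = 49.98°.

50°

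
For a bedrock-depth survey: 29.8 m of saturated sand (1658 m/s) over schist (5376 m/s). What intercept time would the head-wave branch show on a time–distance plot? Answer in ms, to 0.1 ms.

tᵢ = 2h·√(V₂²−V₁²)/(V₁V₂).
√(V₂²−V₁²) = √(5376²−1658²) = 5113.9 m/s.
tᵢ = 2·29.8·5113.9/(1658·5376) = 0.03419 s.

34.2 ms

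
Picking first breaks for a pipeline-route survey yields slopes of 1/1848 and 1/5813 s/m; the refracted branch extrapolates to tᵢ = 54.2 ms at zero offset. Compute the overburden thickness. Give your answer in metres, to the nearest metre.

h = tᵢ·V₁·V₂ / (2·√(V₂²−V₁²)).
√(V₂²−V₁²) = √(5813² − 1848²) = 5511.4 m/s.
h = 0.0542 s × 1848 × 5813 / (2 × 5511.4) = 52.82 m.

53 m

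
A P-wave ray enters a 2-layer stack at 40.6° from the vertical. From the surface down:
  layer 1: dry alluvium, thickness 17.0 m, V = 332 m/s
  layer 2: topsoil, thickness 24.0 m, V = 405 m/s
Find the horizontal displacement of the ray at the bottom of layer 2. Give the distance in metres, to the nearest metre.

46 m

Apply Snell's law at each interface; in layer i the horizontal offset is hᵢ·tan θᵢ.
Layer 1: θ = 40.60°; offset = 17.0·tan 40.60° = 14.571 m.
Layer 2: sin θ = 405·sin 40.6°/332 = 0.7939, θ = 52.55°; offset = 24.0·tan 52.55° = 31.332 m.
Σ offsets = 45.903 m.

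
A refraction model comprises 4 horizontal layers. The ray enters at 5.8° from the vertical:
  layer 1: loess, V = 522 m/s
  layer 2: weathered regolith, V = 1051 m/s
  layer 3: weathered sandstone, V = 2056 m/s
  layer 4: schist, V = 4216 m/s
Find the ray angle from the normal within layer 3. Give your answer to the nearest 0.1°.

23.5°

Snell's law across each interface conserves sin θ / V, so sin θ_3 = V_3·sin θ₁/V₁.
sin θ_3 = 2056 × sin 5.8° / 522 = 0.3980.
θ_3 = 23.46° from the vertical.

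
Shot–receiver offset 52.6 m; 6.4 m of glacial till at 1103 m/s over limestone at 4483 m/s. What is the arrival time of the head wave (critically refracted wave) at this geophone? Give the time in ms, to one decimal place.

23.0 ms

θ_c = arcsin(V₁/V₂) = arcsin(1103/4483) = 14.24°, cos θ_c = 0.9693.
Intercept time tᵢ = 2h cos θ_c / V₁ = 2·6.4·0.9693/1103 = 0.01125 s.
t = x/V₂ + tᵢ = 52.6/4483 + 0.01125 = 0.02298 s.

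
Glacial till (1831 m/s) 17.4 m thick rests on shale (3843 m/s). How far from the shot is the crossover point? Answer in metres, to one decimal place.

θ_c = arcsin(1831/3843) = 28.45°, so cos θ_c = 0.8792 and tᵢ = 2h cos θ_c/V₁ = 0.0167 s.
At crossover x/V₁ = x/V₂ + tᵢ ⇒ x = tᵢ/(1/V₁ − 1/V₂) = 0.01671/(5.4615e-04 − 2.6021e-04) = 58.44 m.

58.4 m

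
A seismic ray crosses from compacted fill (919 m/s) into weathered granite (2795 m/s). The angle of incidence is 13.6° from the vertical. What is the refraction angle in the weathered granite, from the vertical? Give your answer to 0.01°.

45.66°

Snell's law: sin θ₂ = (V₂/V₁)·sin θ₁ = (2795/919)·sin 13.6° = 0.7151.
θ₂ = arcsin 0.7151 = 45.66° from the normal.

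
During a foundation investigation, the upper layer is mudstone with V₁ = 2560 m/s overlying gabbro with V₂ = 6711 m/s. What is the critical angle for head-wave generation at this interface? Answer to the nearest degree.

Critical incidence: sin θ_c = V₁/V₂ = 2560/6711 = 0.3815.
θ_c = arcsin 0.3815 = 22.42°.

22°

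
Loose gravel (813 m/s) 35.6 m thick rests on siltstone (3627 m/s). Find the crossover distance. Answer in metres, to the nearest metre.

θ_c = arcsin(813/3627) = 12.95°, so cos θ_c = 0.9746 and tᵢ = 2h cos θ_c/V₁ = 0.0853 s.
At crossover x/V₁ = x/V₂ + tᵢ ⇒ x = tᵢ/(1/V₁ − 1/V₂) = 0.08535/(1.2300e-03 − 2.7571e-04) = 89.44 m.

89 m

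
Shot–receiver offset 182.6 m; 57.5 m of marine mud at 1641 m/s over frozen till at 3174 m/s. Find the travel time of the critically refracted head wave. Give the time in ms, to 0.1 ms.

θ_c = arcsin(V₁/V₂) = arcsin(1641/3174) = 31.13°, cos θ_c = 0.8560.
Intercept time tᵢ = 2h cos θ_c / V₁ = 2·57.5·0.8560/1641 = 0.05999 s.
t = x/V₂ + tᵢ = 182.6/3174 + 0.05999 = 0.11752 s.

117.5 ms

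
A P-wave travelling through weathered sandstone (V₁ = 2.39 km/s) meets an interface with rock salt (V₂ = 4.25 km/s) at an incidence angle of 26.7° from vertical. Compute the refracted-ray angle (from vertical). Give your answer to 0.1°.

53.0°

sin θ₁/V₁ = sin θ₂/V₂ ⇒ sin θ₂ = 4.25·sin 26.7°/2.39 = 4.25·0.4493/2.39 = 0.7990.
θ₂ = arcsin 0.7990 = 53.03° from the normal.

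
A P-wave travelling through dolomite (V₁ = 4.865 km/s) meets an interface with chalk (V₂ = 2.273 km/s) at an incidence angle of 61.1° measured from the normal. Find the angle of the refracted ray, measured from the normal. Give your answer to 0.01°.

24.14°

sin θ₁/V₁ = sin θ₂/V₂ ⇒ sin θ₂ = 2.273·sin 61.1°/4.865 = 2.273·0.8755/4.865 = 0.4090.
θ₂ = arcsin 0.4090 = 24.14° from the normal.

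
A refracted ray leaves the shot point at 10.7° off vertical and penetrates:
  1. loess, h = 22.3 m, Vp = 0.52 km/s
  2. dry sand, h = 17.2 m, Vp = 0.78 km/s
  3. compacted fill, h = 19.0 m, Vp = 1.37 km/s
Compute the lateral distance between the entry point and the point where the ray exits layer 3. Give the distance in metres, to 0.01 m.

Ray parameter p = sin 10.7° / 0.52 km/s = 3.5705e-01 s/km.
Layer 1: θ = 10.70°; offset = 22.3·tan 10.70° = 4.2136 m.
Layer 2: sin θ = p·0.78 = 0.2785 → θ = 16.17°; offset = 17.2·tan 16.17° = 4.9875 m.
Layer 3: sin θ = p·1.37 = 0.4892 → θ = 29.29°; offset = 19.0·tan 29.29° = 10.6559 m.
Total horizontal offset = 19.8571 m.

19.86 m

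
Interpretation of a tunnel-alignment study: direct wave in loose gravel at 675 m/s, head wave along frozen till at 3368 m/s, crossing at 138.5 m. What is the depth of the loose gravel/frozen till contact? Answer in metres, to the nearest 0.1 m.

h = (x_cross/2)·√((V₂−V₁)/(V₂+V₁)).
(V₂−V₁)/(V₂+V₁) = (3368−675)/(3368+675) = 0.6661; √ = 0.8161.
h = (138.5/2)·0.8161 = 56.52 m.

56.5 m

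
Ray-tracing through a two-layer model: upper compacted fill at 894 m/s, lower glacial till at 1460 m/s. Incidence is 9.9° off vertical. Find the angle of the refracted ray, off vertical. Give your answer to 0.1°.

sin θ₁/V₁ = sin θ₂/V₂ ⇒ sin θ₂ = 1460·sin 9.9°/894 = 1460·0.1719/894 = 0.2808.
θ₂ = arcsin 0.2808 = 16.31° from the normal.

16.3°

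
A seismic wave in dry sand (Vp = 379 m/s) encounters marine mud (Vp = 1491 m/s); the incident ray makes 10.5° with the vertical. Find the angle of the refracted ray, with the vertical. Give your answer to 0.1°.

Snell's law: sin θ₂ = (V₂/V₁)·sin θ₁ = (1491/379)·sin 10.5° = 0.7169.
θ₂ = arcsin 0.7169 = 45.80° from the normal.

45.8°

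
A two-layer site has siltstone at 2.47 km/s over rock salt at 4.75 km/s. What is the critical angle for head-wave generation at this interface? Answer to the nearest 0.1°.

31.3°

At critical incidence the refracted ray runs along the interface (θ₂ = 90°), so sin θ_c = V₁/V₂.
θ_c = arcsin(2.47/4.75) = arcsin 0.5200 = 31.33°.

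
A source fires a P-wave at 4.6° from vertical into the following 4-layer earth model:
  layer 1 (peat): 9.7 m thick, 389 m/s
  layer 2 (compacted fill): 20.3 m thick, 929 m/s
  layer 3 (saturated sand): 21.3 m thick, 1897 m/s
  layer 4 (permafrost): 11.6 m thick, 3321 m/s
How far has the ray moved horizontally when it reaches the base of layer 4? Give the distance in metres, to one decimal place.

p = sin θ₁/V₁ = sin 4.6°/389 = 2.0617e-04 s/m is conserved through the stack.
Layer 1: θ = 4.60°; offset = 9.7·tan 4.60° = 0.780 m.
Layer 2: sin θ = p·929 = 0.1915 → θ = 11.04°; offset = 20.3·tan 11.04° = 3.961 m.
Layer 3: sin θ = p·1897 = 0.3911 → θ = 23.02°; offset = 21.3·tan 23.02° = 9.051 m.
Layer 4: sin θ = p·3321 = 0.6847 → θ = 43.21°; offset = 11.6·tan 43.21° = 10.897 m.
Summing the layer offsets gives 24.690 m.

24.7 m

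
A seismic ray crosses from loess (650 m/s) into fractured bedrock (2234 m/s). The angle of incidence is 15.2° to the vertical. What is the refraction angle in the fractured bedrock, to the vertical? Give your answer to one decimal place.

sin θ₁/V₁ = sin θ₂/V₂ ⇒ sin θ₂ = 2234·sin 15.2°/650 = 2234·0.2622/650 = 0.9011.
θ₂ = sin⁻¹(0.9011) = 64.31° (from vertical).

64.3°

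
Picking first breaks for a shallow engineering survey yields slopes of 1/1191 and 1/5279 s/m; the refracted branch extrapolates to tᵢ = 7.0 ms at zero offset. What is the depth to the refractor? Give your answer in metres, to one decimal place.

θ_c = arcsin(1191/5279) = 13.04°; cos θ_c = 0.9742.
tᵢ = 2h cos θ_c/V₁ ⇒ h = tᵢ·V₁/(2 cos θ_c) = 0.007·1191/(2·0.9742) = 4.28 m.

4.3 m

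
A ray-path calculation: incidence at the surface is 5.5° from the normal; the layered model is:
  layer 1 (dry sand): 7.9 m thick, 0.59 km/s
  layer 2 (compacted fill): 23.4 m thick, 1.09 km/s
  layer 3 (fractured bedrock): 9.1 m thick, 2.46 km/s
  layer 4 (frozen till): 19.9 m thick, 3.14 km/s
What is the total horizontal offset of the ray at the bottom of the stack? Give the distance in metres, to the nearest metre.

p = sin θ₁/V₁ = sin 5.5°/0.59 = 1.6245e-01 s/km is conserved through the stack.
Layer 1: θ = 5.50°; offset = 7.9·tan 5.50° = 0.761 m.
Layer 2: sin θ = p·1.09 = 0.1771 → θ = 10.20°; offset = 23.4·tan 10.20° = 4.210 m.
Layer 3: sin θ = p·2.46 = 0.3996 → θ = 23.55°; offset = 9.1·tan 23.55° = 3.967 m.
Layer 4: sin θ = p·3.14 = 0.5101 → θ = 30.67°; offset = 19.9·tan 30.67° = 11.802 m.
Total horizontal offset = 20.740 m.

21 m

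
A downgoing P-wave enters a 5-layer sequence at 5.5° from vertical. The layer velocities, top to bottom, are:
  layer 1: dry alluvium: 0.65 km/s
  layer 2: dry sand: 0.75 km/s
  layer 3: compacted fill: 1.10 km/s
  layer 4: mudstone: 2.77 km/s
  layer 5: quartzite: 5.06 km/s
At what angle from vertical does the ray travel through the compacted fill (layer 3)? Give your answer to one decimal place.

9.3°

Snell's law across each interface conserves sin θ / V, so sin θ_3 = V_3·sin θ₁/V₁.
sin θ_3 = 1.10 × sin 5.5° / 0.65 = 0.1622.
θ_3 = arcsin 0.1622 = 9.33°.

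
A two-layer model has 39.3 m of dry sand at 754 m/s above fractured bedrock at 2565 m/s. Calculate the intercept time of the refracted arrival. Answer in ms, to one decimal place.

tᵢ = 2h·√(V₂²−V₁²)/(V₁V₂).
√(V₂²−V₁²) = √(2565²−754²) = 2451.7 m/s.
tᵢ = 2·39.3·2451.7/(754·2565) = 0.09964 s.

99.6 ms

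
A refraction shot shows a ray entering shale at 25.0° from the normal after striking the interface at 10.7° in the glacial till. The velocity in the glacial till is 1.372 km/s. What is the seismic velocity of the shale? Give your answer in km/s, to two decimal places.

Snell's law: sin 10.7°/V₁ = sin 25.0°/V₂.
V₂ = V₁·sin 25.0°/sin 10.7° = 1.372 × 2.2762 = 3.12 km/s.

3.12 km/s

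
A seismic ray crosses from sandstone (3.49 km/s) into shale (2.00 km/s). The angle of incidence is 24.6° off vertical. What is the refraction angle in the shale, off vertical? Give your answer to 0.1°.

13.8°

sin θ₁/V₁ = sin θ₂/V₂ ⇒ sin θ₂ = 2.00·sin 24.6°/3.49 = 2.00·0.4163/3.49 = 0.2386.
θ₂ = arcsin 0.2386 = 13.80° from the normal.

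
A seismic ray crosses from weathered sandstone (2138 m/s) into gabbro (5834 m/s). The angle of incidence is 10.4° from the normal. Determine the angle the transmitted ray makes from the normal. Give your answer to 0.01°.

29.51°

Snell's law: sin θ₂ = (V₂/V₁)·sin θ₁ = (5834/2138)·sin 10.4° = 0.4926.
θ₂ = arcsin 0.4926 = 29.51° from the normal.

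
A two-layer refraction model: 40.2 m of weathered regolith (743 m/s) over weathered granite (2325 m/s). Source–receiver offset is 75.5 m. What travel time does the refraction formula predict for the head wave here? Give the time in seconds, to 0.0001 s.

t = x/V₂ + 2h·√(V₂²−V₁²)/(V₁V₂).
√(V₂²−V₁²) = √(2325²−743²) = 2203.1 m/s; delay term = 2·40.2·2203.1/(743·2325) = 0.10254 s.
t = 75.5/2325 + 0.10254 = 0.13501 s.

0.1350 s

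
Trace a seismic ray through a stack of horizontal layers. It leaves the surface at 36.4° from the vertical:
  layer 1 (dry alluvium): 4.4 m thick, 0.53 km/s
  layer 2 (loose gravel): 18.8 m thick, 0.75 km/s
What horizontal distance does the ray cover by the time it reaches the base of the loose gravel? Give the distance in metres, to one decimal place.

p = sin θ₁/V₁ = sin 36.4°/0.53 = 1.1197e+00 s/km is conserved through the stack.
Layer 1: θ = 36.40°; offset = 4.4·tan 36.40° = 3.244 m.
Layer 2: sin θ = p·0.75 = 0.8397 → θ = 57.11°; offset = 18.8·tan 57.11° = 29.075 m.
Total horizontal offset = 32.319 m.

32.3 m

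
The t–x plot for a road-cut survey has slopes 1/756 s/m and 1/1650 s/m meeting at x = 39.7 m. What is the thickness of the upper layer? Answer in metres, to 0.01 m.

h = (x_cross/2)·√((V₂−V₁)/(V₂+V₁)).
(V₂−V₁)/(V₂+V₁) = (1650−756)/(1650+756) = 0.3716; √ = 0.6096.
h = (39.7/2)·0.6096 = 12.10 m.

12.10 m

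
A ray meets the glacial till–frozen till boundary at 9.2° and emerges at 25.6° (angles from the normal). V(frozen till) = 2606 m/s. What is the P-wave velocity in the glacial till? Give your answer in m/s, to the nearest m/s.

964 m/s

Snell's law: sin 9.2°/V₁ = sin 25.6°/V₂.
V₁ = V₂·sin 9.2°/sin 25.6° = 2606 × 0.3700 = 964.28 m/s.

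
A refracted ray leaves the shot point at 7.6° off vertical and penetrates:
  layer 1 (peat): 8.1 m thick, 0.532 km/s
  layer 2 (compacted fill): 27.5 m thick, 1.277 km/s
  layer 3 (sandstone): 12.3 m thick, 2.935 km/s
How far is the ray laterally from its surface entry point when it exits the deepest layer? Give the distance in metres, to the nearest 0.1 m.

23.4 m

p = sin θ₁/V₁ = sin 7.6°/0.532 = 2.4860e-01 s/km is conserved through the stack.
Layer 1: θ = 7.60°; offset = 8.1·tan 7.60° = 1.081 m.
Layer 2: sin θ = p·1.277 = 0.3175 → θ = 18.51°; offset = 27.5·tan 18.51° = 9.207 m.
Layer 3: sin θ = p·2.935 = 0.7296 → θ = 46.86°; offset = 12.3·tan 46.86° = 13.124 m.
Total horizontal offset = 23.412 m.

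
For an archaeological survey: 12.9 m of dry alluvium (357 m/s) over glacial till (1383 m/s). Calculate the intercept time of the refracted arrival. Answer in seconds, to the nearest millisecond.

0.070 s

tᵢ = 2h·√(V₂²−V₁²)/(V₁V₂).
√(V₂²−V₁²) = √(1383²−357²) = 1336.1 m/s.
tᵢ = 2·12.9·1336.1/(357·1383) = 0.06982 s.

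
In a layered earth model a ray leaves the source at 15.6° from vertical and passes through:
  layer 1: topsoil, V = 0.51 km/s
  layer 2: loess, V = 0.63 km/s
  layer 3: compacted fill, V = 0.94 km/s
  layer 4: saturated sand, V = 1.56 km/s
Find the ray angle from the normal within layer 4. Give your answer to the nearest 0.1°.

55.3°

Ray parameter p = sin 15.6° / 0.51 = 5.2729e-01 s/km.
sin θ_4 = p·V_4 = 5.2729e-01 × 1.56 = 0.8226.
θ_4 = 55.34° from the vertical.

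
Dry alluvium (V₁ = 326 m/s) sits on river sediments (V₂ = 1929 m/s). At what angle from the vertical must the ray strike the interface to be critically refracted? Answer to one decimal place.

At critical incidence the refracted ray runs along the interface (θ₂ = 90°), so sin θ_c = V₁/V₂.
θ_c = arcsin(326/1929) = arcsin 0.1690 = 9.73°.

9.7°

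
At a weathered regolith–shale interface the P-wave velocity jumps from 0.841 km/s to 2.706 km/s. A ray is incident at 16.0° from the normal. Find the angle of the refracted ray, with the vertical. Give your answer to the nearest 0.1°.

62.5°

Snell's law: sin θ₂ = (V₂/V₁)·sin θ₁ = (2.706/0.841)·sin 16.0° = 0.8869.
θ₂ = arcsin 0.8869 = 62.49° from the normal.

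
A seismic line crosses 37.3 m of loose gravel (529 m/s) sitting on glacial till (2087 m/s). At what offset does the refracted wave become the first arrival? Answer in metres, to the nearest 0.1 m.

96.7 m

θ_c = arcsin(529/2087) = 14.68°, so cos θ_c = 0.9673 and tᵢ = 2h cos θ_c/V₁ = 0.1364 s.
At crossover x/V₁ = x/V₂ + tᵢ ⇒ x = tᵢ/(1/V₁ − 1/V₂) = 0.13642/(1.8904e-03 − 4.7916e-04) = 96.67 m.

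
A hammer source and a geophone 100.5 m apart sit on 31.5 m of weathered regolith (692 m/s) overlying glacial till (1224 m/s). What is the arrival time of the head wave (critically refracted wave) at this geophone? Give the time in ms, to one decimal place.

157.2 ms

t = x/V₂ + 2h·√(V₂²−V₁²)/(V₁V₂).
√(V₂²−V₁²) = √(1224²−692²) = 1009.6 m/s; delay term = 2·31.5·1009.6/(692·1224) = 0.07509 s.
t = 100.5/1224 + 0.07509 = 0.15720 s.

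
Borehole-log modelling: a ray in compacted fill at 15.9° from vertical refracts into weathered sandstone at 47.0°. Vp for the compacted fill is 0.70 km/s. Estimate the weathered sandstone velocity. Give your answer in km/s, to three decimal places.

1.869 km/s

sin 15.9° = 0.2740; sin 47.0° = 0.7314.
V₂ = V₁·(sin θ₂/sin θ₁) = 0.70·(0.7314/0.2740) = 1.869 km/s.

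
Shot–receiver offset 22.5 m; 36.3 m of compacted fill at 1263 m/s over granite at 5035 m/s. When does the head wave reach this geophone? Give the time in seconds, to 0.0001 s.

θ_c = arcsin(V₁/V₂) = arcsin(1263/5035) = 14.53°, cos θ_c = 0.9680.
Intercept time tᵢ = 2h cos θ_c / V₁ = 2·36.3·0.9680/1263 = 0.05564 s.
t = x/V₂ + tᵢ = 22.5/5035 + 0.05564 = 0.06011 s.

0.0601 s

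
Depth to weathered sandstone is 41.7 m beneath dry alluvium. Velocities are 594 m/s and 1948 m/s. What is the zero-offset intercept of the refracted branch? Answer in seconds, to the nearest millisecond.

tᵢ = 2h·√(V₂²−V₁²)/(V₁V₂).
√(V₂²−V₁²) = √(1948²−594²) = 1855.2 m/s.
tᵢ = 2·41.7·1855.2/(594·1948) = 0.13372 s.

0.134 s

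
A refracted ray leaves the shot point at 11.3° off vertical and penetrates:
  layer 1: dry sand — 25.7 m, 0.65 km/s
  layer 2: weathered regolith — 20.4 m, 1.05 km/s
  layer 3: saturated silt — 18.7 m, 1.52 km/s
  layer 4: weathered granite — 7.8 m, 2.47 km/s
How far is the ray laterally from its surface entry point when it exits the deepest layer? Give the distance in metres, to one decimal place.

p = sin θ₁/V₁ = sin 11.3°/0.65 = 3.0146e-01 s/km is conserved through the stack.
Layer 1: θ = 11.30°; offset = 25.7·tan 11.30° = 5.135 m.
Layer 2: sin θ = p·1.05 = 0.3165 → θ = 18.45°; offset = 20.4·tan 18.45° = 6.807 m.
Layer 3: sin θ = p·1.52 = 0.4582 → θ = 27.27°; offset = 18.7·tan 27.27° = 9.640 m.
Layer 4: sin θ = p·2.47 = 0.7446 → θ = 48.12°; offset = 7.8·tan 48.12° = 8.701 m.
Total horizontal offset = 30.283 m.

30.3 m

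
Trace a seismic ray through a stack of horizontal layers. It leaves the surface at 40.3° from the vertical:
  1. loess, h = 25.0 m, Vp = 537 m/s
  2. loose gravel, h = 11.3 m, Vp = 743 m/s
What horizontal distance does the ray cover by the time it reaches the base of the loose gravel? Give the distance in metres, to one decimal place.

Apply Snell's law at each interface; in layer i the horizontal offset is hᵢ·tan θᵢ.
Layer 1: θ = 40.30°; offset = 25.0·tan 40.30° = 21.202 m.
Layer 2: sin θ = 743·sin 40.3°/537 = 0.8949, θ = 63.50°; offset = 11.3·tan 63.50° = 22.661 m.
Total horizontal offset = 43.862 m.

43.9 m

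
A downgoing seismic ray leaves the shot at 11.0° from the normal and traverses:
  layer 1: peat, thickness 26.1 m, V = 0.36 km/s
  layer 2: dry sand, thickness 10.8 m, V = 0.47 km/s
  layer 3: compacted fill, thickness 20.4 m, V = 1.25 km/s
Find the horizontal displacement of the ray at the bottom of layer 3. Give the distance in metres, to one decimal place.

p = sin θ₁/V₁ = sin 11.0°/0.36 = 5.3002e-01 s/km is conserved through the stack.
Layer 1: θ = 11.00°; offset = 26.1·tan 11.00° = 5.073 m.
Layer 2: sin θ = p·0.47 = 0.2491 → θ = 14.42°; offset = 10.8·tan 14.42° = 2.778 m.
Layer 3: sin θ = p·1.25 = 0.6625 → θ = 41.49°; offset = 20.4·tan 41.49° = 18.044 m.
Summing the layer offsets gives 25.895 m.

25.9 m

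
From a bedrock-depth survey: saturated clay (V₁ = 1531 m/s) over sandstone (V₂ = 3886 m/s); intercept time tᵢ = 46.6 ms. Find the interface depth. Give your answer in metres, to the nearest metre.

39 m

θ_c = arcsin(1531/3886) = 23.20°; cos θ_c = 0.9191.
tᵢ = 2h cos θ_c/V₁ ⇒ h = tᵢ·V₁/(2 cos θ_c) = 0.0466·1531/(2·0.9191) = 38.81 m.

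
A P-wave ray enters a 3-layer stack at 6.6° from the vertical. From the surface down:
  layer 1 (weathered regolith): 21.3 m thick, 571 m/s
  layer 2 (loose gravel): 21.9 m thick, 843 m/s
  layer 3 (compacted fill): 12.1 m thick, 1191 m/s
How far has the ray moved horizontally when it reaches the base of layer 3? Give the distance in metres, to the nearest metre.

9 m

Ray parameter p = sin 6.6° / 571 m/s = 2.0129e-04 s/m.
Layer 1: θ = 6.60°; offset = 21.3·tan 6.60° = 2.464 m.
Layer 2: sin θ = p·843 = 0.1697 → θ = 9.77°; offset = 21.9·tan 9.77° = 3.771 m.
Layer 3: sin θ = p·1191 = 0.2397 → θ = 13.87°; offset = 12.1·tan 13.87° = 2.988 m.
Summing the layer offsets gives 9.223 m.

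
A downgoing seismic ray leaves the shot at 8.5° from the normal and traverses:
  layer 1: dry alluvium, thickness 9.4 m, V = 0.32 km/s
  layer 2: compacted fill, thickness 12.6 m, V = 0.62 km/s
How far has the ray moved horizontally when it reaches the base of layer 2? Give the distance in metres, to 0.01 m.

Ray parameter p = sin 8.5° / 0.32 km/s = 4.6190e-01 s/km.
Layer 1: θ = 8.50°; offset = 9.4·tan 8.50° = 1.4048 m.
Layer 2: sin θ = p·0.62 = 0.2864 → θ = 16.64°; offset = 12.6·tan 16.64° = 3.7661 m.
Total horizontal offset = 5.1710 m.

5.17 m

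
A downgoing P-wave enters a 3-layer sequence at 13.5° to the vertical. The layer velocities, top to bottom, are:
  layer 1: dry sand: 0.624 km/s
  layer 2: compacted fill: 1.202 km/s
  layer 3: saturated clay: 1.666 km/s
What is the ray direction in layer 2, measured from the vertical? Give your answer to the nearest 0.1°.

Snell's law across each interface conserves sin θ / V, so sin θ_2 = V_2·sin θ₁/V₁.
sin θ_2 = 1.202 × sin 13.5° / 0.624 = 0.4497.
θ_2 = 26.72° from the vertical.

26.7°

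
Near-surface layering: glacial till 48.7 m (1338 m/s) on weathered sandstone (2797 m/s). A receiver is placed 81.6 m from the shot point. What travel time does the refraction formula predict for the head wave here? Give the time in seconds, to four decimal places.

t = x/V₂ + 2h·√(V₂²−V₁²)/(V₁V₂).
√(V₂²−V₁²) = √(2797²−1338²) = 2456.2 m/s; delay term = 2·48.7·2456.2/(1338·2797) = 0.06393 s.
t = 81.6/2797 + 0.06393 = 0.09310 s.

0.0931 s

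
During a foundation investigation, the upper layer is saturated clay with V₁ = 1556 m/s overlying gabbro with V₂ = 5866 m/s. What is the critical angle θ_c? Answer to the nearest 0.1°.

15.4°

At critical incidence the refracted ray runs along the interface (θ₂ = 90°), so sin θ_c = V₁/V₂.
θ_c = arcsin(1556/5866) = arcsin 0.2653 = 15.38°.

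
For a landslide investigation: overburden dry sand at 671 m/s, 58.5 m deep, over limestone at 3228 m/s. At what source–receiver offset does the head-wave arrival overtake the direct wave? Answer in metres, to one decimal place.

144.5 m

θ_c = arcsin(671/3228) = 12.00°, so cos θ_c = 0.9782 and tᵢ = 2h cos θ_c/V₁ = 0.1706 s.
At crossover x/V₁ = x/V₂ + tᵢ ⇒ x = tᵢ/(1/V₁ − 1/V₂) = 0.17056/(1.4903e-03 − 3.0979e-04) = 144.48 m.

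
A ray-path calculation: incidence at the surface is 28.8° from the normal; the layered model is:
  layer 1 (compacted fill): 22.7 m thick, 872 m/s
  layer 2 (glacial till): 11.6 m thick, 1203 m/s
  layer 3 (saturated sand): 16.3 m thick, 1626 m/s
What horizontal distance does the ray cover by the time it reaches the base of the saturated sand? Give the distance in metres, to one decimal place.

56.1 m

Apply Snell's law at each interface; in layer i the horizontal offset is hᵢ·tan θᵢ.
Layer 1: θ = 28.80°; offset = 22.7·tan 28.80° = 12.479 m.
Layer 2: sin θ = 1203·sin 28.8°/872 = 0.6646, θ = 41.65°; offset = 11.6·tan 41.65° = 10.318 m.
Layer 3: sin θ = 1626·sin 28.8°/872 = 0.8983, θ = 63.94°; offset = 16.3·tan 63.94° = 33.328 m.
Summing the layer offsets gives 56.125 m.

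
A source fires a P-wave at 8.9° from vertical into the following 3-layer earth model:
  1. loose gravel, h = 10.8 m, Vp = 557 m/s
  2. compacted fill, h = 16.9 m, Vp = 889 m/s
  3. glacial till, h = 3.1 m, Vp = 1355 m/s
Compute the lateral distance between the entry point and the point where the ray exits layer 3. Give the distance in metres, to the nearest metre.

Ray parameter p = sin 8.9° / 557 m/s = 2.7776e-04 s/m.
Layer 1: θ = 8.90°; offset = 10.8·tan 8.90° = 1.691 m.
Layer 2: sin θ = p·889 = 0.2469 → θ = 14.30°; offset = 16.9·tan 14.30° = 4.306 m.
Layer 3: sin θ = p·1355 = 0.3764 → θ = 22.11°; offset = 3.1·tan 22.11° = 1.259 m.
Total horizontal offset = 7.257 m.

7 m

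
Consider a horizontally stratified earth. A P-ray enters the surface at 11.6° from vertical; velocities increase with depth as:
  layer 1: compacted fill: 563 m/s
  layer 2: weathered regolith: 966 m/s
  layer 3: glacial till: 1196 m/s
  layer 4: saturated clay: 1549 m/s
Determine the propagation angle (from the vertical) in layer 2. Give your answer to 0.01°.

Ray parameter p = sin 11.6° / 563 = 3.5715e-04 s/m.
sin θ_2 = p·V_2 = 3.5715e-04 × 966 = 0.3450.
θ_2 = arcsin 0.3450 = 20.18°.

20.18°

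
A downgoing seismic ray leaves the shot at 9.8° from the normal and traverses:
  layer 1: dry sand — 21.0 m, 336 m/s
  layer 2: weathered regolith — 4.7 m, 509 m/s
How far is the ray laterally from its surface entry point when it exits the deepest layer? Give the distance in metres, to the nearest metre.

Ray parameter p = sin 9.8° / 336 m/s = 5.0658e-04 s/m.
Layer 1: θ = 9.80°; offset = 21.0·tan 9.80° = 3.627 m.
Layer 2: sin θ = p·509 = 0.2578 → θ = 14.94°; offset = 4.7·tan 14.94° = 1.254 m.
Total horizontal offset = 4.882 m.

5 m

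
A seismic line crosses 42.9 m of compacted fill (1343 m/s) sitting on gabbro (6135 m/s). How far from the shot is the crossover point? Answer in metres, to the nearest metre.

x_cross = 2h·√((V₂+V₁)/(V₂−V₁)).
(V₂+V₁)/(V₂−V₁) = (6135+1343)/(6135−1343) = 1.5605; √ = 1.2492.
x_cross = 2·42.9·1.2492 = 107.18 m.

107 m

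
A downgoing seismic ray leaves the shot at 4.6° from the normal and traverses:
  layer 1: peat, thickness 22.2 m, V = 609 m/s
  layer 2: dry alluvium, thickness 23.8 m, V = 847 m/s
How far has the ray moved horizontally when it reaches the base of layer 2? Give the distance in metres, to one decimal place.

4.5 m

Apply Snell's law at each interface; in layer i the horizontal offset is hᵢ·tan θᵢ.
Layer 1: θ = 4.60°; offset = 22.2·tan 4.60° = 1.786 m.
Layer 2: sin θ = 847·sin 4.6°/609 = 0.1115, θ = 6.40°; offset = 23.8·tan 6.40° = 2.671 m.
Summing the layer offsets gives 4.458 m.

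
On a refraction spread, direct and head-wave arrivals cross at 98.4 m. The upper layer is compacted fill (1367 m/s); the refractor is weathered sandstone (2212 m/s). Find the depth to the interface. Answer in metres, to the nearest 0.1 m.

23.9 m

x_cross = 2h·√((V₂+V₁)/(V₂−V₁)) → h = x_cross / (2·√((V₂+V₁)/(V₂−V₁))).
√((V₂+V₁)/(V₂−V₁)) = √((2212+1367)/(2212−1367)) = 2.0580.
h = 98.4 / (2·2.0580) = 23.91 m.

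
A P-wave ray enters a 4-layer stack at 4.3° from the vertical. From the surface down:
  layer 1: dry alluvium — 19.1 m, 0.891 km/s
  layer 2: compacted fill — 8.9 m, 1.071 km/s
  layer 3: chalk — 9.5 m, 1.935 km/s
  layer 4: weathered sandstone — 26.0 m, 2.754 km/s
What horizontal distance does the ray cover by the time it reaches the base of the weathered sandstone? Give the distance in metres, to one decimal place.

p = sin θ₁/V₁ = sin 4.3°/0.891 = 8.4151e-02 s/km is conserved through the stack.
Layer 1: θ = 4.30°; offset = 19.1·tan 4.30° = 1.436 m.
Layer 2: sin θ = p·1.071 = 0.0901 → θ = 5.17°; offset = 8.9·tan 5.17° = 0.805 m.
Layer 3: sin θ = p·1.935 = 0.1628 → θ = 9.37°; offset = 9.5·tan 9.37° = 1.568 m.
Layer 4: sin θ = p·2.754 = 0.2318 → θ = 13.40°; offset = 26.0·tan 13.40° = 6.194 m.
Σ offsets = 10.004 m.

10.0 m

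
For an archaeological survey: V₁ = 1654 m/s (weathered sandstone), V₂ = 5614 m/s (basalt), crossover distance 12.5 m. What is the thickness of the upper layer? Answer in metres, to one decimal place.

h = (x_cross/2)·√((V₂−V₁)/(V₂+V₁)).
(V₂−V₁)/(V₂+V₁) = (5614−1654)/(5614+1654) = 0.5449; √ = 0.7381.
h = (12.5/2)·0.7381 = 4.61 m.

4.6 m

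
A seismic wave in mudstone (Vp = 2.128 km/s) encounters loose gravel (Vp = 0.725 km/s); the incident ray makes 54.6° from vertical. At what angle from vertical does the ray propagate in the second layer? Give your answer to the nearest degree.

16°

Snell's law: sin θ₂ = (V₂/V₁)·sin θ₁ = (0.725/2.128)·sin 54.6° = 0.2777.
θ₂ = sin⁻¹(0.2777) = 16.12° (from vertical).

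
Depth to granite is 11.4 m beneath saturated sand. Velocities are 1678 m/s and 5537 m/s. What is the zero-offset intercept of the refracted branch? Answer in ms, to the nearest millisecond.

13 ms

θ_c = arcsin(V₁/V₂) = arcsin(1678/5537) = 17.64°; cos θ_c = 0.9530.
tᵢ = 2h·cos θ_c / V₁ = 2·11.4·0.9530 / 1678 = 0.01295 s.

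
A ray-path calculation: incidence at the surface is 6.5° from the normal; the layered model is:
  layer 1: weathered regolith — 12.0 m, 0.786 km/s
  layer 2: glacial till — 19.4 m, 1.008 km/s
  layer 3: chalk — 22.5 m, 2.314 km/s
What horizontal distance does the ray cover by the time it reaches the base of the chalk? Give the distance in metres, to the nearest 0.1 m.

12.2 m

Apply Snell's law at each interface; in layer i the horizontal offset is hᵢ·tan θᵢ.
Layer 1: θ = 6.50°; offset = 12.0·tan 6.50° = 1.367 m.
Layer 2: sin θ = 1.008·sin 6.5°/0.786 = 0.1452, θ = 8.35°; offset = 19.4·tan 8.35° = 2.847 m.
Layer 3: sin θ = 2.314·sin 6.5°/0.786 = 0.3333, θ = 19.47°; offset = 22.5·tan 19.47° = 7.953 m.
Σ offsets = 12.167 m.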